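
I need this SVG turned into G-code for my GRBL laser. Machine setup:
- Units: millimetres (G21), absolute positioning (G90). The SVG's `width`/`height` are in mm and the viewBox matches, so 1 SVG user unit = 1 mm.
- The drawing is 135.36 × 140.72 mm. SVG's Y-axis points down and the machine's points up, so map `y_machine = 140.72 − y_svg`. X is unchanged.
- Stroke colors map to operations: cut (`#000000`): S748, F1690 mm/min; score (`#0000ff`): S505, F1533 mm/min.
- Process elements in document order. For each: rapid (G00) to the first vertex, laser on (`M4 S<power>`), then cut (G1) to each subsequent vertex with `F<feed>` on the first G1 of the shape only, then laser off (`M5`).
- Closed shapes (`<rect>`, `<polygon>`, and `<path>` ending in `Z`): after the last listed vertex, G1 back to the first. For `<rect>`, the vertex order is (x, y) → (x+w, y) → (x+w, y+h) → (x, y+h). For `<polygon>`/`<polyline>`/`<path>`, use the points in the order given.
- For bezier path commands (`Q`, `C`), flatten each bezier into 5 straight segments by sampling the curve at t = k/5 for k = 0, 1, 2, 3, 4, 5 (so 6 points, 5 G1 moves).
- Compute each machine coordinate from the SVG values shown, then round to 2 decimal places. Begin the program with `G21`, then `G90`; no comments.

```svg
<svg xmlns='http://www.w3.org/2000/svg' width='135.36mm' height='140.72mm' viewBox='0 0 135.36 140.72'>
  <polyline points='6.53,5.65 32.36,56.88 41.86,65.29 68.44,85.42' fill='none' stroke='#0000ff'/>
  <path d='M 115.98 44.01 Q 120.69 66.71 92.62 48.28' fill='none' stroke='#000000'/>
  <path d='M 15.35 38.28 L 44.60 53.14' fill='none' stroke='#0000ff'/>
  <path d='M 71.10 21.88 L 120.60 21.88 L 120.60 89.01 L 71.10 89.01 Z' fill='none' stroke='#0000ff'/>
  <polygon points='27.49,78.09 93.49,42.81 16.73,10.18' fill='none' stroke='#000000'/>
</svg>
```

G21
G90
G00 X6.53 Y135.07
M4 S505
G1 X32.36 Y83.84 F1533
G1 X41.86 Y75.43
G1 X68.44 Y55.30
M5
G00 X115.98 Y96.71
M4 S748
G1 X116.55 Y89.28 F1690
G1 X114.50 Y85.13
G1 X109.83 Y84.28
G1 X102.54 Y86.71
G1 X92.62 Y92.44
M5
G00 X15.35 Y102.44
M4 S505
G1 X44.60 Y87.58 F1533
M5
G00 X71.10 Y118.84
M4 S505
G1 X120.60 Y118.84 F1533
G1 X120.60 Y51.71
G1 X71.10 Y51.71
G1 X71.10 Y118.84
M5
G00 X27.49 Y62.63
M4 S748
G1 X93.49 Y97.91 F1690
G1 X16.73 Y130.54
G1 X27.49 Y62.63
M5

1 u = 1 mm; y_m = 140.72 − y.

[1] `<polyline>` open polyline, #0000ff→score S505 F1533: (6.53,135.07) → (32.36,83.84) → (41.86,75.43) → (68.44,55.30)

[2] `<path>` quadratic bezier, #000000→cut S748 F1690: (115.98,96.71) → (116.55,89.28) → (114.50,85.13) → (109.83,84.28) → (102.54,86.71) → (92.62,92.44)

[3] `<path>` line segment, #0000ff→score S505 F1533: (15.35,102.44) → (44.60,87.58)

[4] `<path>` rectangle, #0000ff→score S505 F1533: (71.10,118.84) → (120.60,118.84) → (120.60,51.71) → (71.10,51.71) → (71.10,118.84) (closed)

[5] `<polygon>` closed polygon, #000000→cut S748 F1690: (27.49,62.63) → (93.49,97.91) → (16.73,130.54) → (27.49,62.63) (closed)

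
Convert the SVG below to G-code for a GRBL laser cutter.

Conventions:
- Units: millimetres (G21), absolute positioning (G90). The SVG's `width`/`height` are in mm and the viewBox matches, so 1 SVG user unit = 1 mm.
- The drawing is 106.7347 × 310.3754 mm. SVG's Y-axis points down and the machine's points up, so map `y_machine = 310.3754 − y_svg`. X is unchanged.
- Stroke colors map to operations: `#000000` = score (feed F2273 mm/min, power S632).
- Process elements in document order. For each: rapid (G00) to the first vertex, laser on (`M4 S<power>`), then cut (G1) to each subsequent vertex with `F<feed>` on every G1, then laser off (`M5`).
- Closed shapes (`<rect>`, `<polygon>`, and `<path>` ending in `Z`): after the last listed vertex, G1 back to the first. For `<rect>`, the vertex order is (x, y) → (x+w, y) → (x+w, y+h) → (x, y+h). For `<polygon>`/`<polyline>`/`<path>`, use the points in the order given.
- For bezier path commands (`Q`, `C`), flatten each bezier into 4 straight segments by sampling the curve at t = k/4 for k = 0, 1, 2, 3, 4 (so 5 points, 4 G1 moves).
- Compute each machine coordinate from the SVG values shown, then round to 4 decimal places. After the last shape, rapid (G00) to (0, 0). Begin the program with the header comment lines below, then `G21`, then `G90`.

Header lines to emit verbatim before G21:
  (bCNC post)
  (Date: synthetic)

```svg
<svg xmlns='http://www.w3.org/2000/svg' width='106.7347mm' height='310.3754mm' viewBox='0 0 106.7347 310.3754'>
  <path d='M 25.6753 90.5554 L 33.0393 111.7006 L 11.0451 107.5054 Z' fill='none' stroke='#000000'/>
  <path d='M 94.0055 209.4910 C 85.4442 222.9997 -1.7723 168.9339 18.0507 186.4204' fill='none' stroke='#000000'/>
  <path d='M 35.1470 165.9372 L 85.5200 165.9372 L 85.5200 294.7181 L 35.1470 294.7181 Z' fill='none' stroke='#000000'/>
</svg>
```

(bCNC post)
(Date: synthetic)
G21
G90
G00 X25.6753 Y219.8200
M4 S632
G1 X33.0393 Y198.6748 F2273
G1 X11.0451 Y202.8700 F2273
G1 X25.6753 Y219.8200 F2273
M5
G00 X94.0055 Y100.8844
M4 S632
G1 X75.7382 Y101.2492 F2273
G1 X45.3840 Y113.9114 F2273
G1 X20.3519 Y125.8277 F2273
G1 X18.0507 Y123.9550 F2273
M5
G00 X35.1470 Y144.4382
M4 S632
G1 X85.5200 Y144.4382 F2273
G1 X85.5200 Y15.6573 F2273
G1 X35.1470 Y15.6573 F2273
G1 X35.1470 Y144.4382 F2273
M5
G00 X0.0000 Y0.0000

Since the viewBox matches the mm dimensions, user units are millimetres directly. The only transform is the Y-flip y_m = 310.3754 − y_svg.

Shape 1 is a regular polygon drawn with `<path>`. Its stroke #000000 means score at S632, F2273. After flipping Y the toolpath is (25.6753,219.8200) → (33.0393,198.6748) → (11.0451,202.8700) → (25.6753,219.8200), returning to the start.

Shape 2 is a cubic bezier drawn with `<path>`. Its stroke #000000 means score at S632, F2273. After flipping Y the toolpath is (94.0055,100.8844) → (75.7382,101.2492) → (45.3840,113.9114) → (20.3519,125.8277) → (18.0507,123.9550).

Shape 3 is a rectangle drawn with `<path>`. Its stroke #000000 means score at S632, F2273. After flipping Y the toolpath is (35.1470,144.4382) → (85.5200,144.4382) → (85.5200,15.6573) → (35.1470,15.6573) → (35.1470,144.4382), returning to the start.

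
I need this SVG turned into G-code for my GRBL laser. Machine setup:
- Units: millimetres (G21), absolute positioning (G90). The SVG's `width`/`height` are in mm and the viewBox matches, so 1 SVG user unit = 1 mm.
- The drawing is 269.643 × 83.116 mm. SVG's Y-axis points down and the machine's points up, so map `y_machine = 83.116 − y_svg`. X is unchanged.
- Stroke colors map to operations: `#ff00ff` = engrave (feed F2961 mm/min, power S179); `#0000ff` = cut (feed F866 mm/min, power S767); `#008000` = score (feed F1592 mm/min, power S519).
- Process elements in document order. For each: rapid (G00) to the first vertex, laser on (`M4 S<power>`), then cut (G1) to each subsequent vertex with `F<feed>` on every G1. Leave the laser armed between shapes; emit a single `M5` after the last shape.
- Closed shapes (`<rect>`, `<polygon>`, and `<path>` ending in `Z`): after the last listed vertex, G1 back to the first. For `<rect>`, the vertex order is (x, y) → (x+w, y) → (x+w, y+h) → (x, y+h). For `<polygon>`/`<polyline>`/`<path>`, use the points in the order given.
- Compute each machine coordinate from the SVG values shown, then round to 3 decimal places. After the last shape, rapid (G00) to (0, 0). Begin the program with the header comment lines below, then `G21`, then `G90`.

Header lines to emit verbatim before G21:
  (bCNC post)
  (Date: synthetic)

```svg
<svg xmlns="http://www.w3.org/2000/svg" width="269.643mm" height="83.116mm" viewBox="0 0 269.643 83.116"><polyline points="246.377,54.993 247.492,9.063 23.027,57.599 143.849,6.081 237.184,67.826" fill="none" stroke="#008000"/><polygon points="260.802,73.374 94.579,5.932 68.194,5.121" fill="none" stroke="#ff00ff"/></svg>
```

viewBox `0 0 269.643 83.116` with mm width/height → 1 unit = 1 mm. Flip: y_m = 83.116 − y_svg.

**Shape 1** — `<polyline>` open polyline, stroke `#008000` → score (S519, F1592). Machine vertices: (246.377,28.123) → (247.492,74.053) → (23.027,25.517) → (143.849,77.035) → (237.184,15.290). Open path.

**Shape 2** — `<polygon>` closed polygon, stroke `#ff00ff` → engrave (S179, F2961). Machine vertices: (260.802,9.742) → (94.579,77.184) → (68.194,77.995) → (260.802,9.742). Closed: final G1 returns to the first vertex.

(bCNC post)
(Date: synthetic)
G21
G90
G00 X246.377 Y28.123
M4 S519
G1 X247.492 Y74.053 F1592
G1 X23.027 Y25.517 F1592
G1 X143.849 Y77.035 F1592
G1 X237.184 Y15.290 F1592
G00 X260.802 Y9.742
M4 S179
G1 X94.579 Y77.184 F2961
G1 X68.194 Y77.995 F2961
G1 X260.802 Y9.742 F2961
M5
G00 X0.000 Y0.000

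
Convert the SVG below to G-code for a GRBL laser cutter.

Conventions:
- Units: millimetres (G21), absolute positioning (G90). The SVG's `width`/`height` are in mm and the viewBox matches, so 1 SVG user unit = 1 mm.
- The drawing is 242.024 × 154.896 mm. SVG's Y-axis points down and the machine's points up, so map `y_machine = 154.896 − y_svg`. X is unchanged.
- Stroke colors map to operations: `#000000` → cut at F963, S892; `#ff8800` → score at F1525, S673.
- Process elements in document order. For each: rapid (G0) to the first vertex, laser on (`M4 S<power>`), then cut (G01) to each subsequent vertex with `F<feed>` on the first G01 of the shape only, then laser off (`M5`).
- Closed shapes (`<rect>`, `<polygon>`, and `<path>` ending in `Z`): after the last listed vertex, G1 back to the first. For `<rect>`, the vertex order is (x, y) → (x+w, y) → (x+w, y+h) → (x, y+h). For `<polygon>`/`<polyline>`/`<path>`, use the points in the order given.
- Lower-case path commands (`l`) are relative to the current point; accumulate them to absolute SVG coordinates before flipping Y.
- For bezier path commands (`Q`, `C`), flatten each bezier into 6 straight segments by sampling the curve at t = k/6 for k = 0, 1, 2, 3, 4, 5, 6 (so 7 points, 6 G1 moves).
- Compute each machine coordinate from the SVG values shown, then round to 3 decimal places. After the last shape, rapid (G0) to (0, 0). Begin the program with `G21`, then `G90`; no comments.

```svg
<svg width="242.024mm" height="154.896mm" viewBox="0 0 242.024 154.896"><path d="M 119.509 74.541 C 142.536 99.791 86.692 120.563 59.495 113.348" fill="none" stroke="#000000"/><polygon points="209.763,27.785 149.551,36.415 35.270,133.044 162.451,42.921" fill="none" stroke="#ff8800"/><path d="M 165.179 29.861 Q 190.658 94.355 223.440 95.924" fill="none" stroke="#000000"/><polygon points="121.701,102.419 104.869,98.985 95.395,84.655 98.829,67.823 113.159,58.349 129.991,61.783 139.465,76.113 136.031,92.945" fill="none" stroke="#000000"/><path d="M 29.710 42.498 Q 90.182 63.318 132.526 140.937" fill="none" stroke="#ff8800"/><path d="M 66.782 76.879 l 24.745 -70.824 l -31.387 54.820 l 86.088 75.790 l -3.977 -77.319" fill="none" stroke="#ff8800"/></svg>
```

G21
G90
G0 X119.509 Y80.355
M4 S892
G01 X124.948 Y68.212 F963
G01 X120.228 Y57.468
G01 X108.336 Y48.777
G01 X92.259 Y42.791
G01 X74.983 Y40.164
G01 X59.495 Y41.548
M5
G0 X209.763 Y127.111
M4 S673
G01 X149.551 Y118.481 F1525
G01 X35.270 Y21.852
G01 X162.451 Y111.975
G01 X209.763 Y127.111
M5
G0 X165.179 Y125.035
M4 S892
G01 X173.875 Y105.285 F963
G01 X182.976 Y89.031
G01 X192.484 Y76.272
G01 X202.397 Y67.010
G01 X212.716 Y61.243
G01 X223.440 Y58.972
M5
G0 X121.701 Y52.477
M4 S892
G01 X104.869 Y55.911 F963
G01 X95.395 Y70.241
G01 X98.829 Y87.073
G01 X113.159 Y96.547
G01 X129.991 Y93.113
G01 X139.465 Y78.783
G01 X136.031 Y61.951
G01 X121.701 Y52.477
M5
G0 X29.710 Y112.398
M4 S673
G01 X49.364 Y103.880 F1525
G01 X68.010 Y92.207
G01 X85.650 Y77.378
G01 X102.282 Y59.394
G01 X117.908 Y38.254
G01 X132.526 Y13.959
M5
G0 X66.782 Y78.017
M4 S673
G01 X91.527 Y148.841 F1525
G01 X60.140 Y94.021
G01 X146.228 Y18.231
G01 X142.251 Y95.550
M5
G0 X0.000 Y0.000

viewBox `0 0 242.024 154.896` with mm width/height → 1 unit = 1 mm. Flip: y_m = 154.896 − y_svg.

**Shape 1** — `<path>` cubic bezier, stroke `#000000` → cut (S892, F963). Control points (SVG): P0=(119.509,74.541), P1=(142.536,99.791), P2=(86.692,120.563), P3=(59.495,113.348); sampled at t=k/6. Machine vertices: (119.509,80.355) → (124.948,68.212) → (120.228,57.468) → (108.336,48.777) → (92.259,42.791) → (74.983,40.164) → (59.495,41.548). Open path.

**Shape 2** — `<polygon>` closed polygon, stroke `#ff8800` → score (S673, F1525). Machine vertices: (209.763,127.111) → (149.551,118.481) → (35.270,21.852) → (162.451,111.975) → (209.763,127.111). Closed: final G1 returns to the first vertex.

**Shape 3** — `<path>` quadratic bezier, stroke `#000000` → cut (S892, F963). Control points (SVG): P0=(165.179,29.861), P1=(190.658,94.355), P2=(223.440,95.924); sampled at t=k/6. Machine vertices: (165.179,125.035) → (173.875,105.285) → (182.976,89.031) → (192.484,76.272) → (202.397,67.010) → (212.716,61.243) → (223.440,58.972). Open path.

**Shape 4** — `<polygon>` regular polygon, stroke `#000000` → cut (S892, F963). Machine vertices: (121.701,52.477) → (104.869,55.911) → (95.395,70.241) → (98.829,87.073) → (113.159,96.547) → (129.991,93.113) → (139.465,78.783) → (136.031,61.951) → (121.701,52.477). Closed: final G1 returns to the first vertex.

**Shape 5** — `<path>` quadratic bezier, stroke `#ff8800` → score (S673, F1525). Control points (SVG): P0=(29.710,42.498), P1=(90.182,63.318), P2=(132.526,140.937); sampled at t=k/6. Machine vertices: (29.710,112.398) → (49.364,103.880) → (68.010,92.207) → (85.650,77.378) → (102.282,59.394) → (117.908,38.254) → (132.526,13.959). Open path.

**Shape 6** — `<path>` open polyline, stroke `#ff8800` → score (S673, F1525). Machine vertices: (66.782,78.017) → (91.527,148.841) → (60.140,94.021) → (146.228,18.231) → (142.251,95.550). Open path.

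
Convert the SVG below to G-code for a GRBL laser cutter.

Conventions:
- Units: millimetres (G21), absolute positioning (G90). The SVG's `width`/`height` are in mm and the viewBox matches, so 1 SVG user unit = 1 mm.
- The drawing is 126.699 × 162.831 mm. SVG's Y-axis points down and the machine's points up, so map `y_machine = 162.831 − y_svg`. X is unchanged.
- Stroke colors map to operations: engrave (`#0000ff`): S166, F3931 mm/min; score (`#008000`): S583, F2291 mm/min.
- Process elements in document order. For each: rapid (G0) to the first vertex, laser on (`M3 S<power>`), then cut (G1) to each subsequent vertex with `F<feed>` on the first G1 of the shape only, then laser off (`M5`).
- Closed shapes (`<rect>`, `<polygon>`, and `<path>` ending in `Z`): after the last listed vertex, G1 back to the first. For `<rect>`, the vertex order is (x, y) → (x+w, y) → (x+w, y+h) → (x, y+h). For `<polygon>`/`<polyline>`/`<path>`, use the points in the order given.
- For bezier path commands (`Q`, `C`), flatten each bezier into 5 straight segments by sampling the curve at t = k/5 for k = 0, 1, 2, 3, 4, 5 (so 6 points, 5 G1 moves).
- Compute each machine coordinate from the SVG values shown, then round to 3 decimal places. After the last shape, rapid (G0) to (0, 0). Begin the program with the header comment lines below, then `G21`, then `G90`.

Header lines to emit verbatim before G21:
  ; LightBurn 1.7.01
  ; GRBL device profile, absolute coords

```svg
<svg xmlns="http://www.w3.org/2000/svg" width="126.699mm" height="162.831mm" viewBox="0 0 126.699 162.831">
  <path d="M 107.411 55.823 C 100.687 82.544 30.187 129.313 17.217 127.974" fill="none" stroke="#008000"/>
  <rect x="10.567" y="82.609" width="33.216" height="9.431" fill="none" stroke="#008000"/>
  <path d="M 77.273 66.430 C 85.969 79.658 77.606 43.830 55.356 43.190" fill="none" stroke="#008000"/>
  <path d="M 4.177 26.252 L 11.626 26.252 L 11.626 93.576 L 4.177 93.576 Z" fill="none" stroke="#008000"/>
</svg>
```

viewBox `0 0 126.699 162.831` with mm width/height → 1 unit = 1 mm. Flip: y_m = 162.831 − y_svg.

**Shape 1** — `<path>` cubic bezier, stroke `#008000` → score (S583, F2291). Control points (SVG): P0=(107.411,55.823), P1=(100.687,82.544), P2=(30.187,129.313), P3=(17.217,127.974); sampled at t=k/5. Machine vertices: (107.411,107.008) → (96.694,89.115) → (76.493,69.682) → (52.632,51.980) → (30.932,39.281) → (17.217,34.857). Open path.

**Shape 2** — `<rect>` rectangle, stroke `#008000` → score (S583, F2291). Machine vertices: (10.567,80.222) → (43.783,80.222) → (43.783,70.791) → (10.567,70.791) → (10.567,80.222). Closed: final G1 returns to the first vertex.

**Shape 3** — `<path>` cubic bezier, stroke `#008000` → score (S583, F2291). Control points (SVG): P0=(77.273,66.430), P1=(85.969,79.658), P2=(77.606,43.830), P3=(55.356,43.190); sampled at t=k/5. Machine vertices: (77.273,96.401) → (80.469,93.677) → (79.723,98.683) → (75.187,107.374) → (67.014,115.708) → (55.356,119.641). Open path.

**Shape 4** — `<path>` rectangle, stroke `#008000` → score (S583, F2291). Machine vertices: (4.177,136.579) → (11.626,136.579) → (11.626,69.255) → (4.177,69.255) → (4.177,136.579). Closed: final G1 returns to the first vertex.

; LightBurn 1.7.01
; GRBL device profile, absolute coords
G21
G90
G0 X107.411 Y107.008
M3 S583
G1 X96.694 Y89.115 F2291
G1 X76.493 Y69.682
G1 X52.632 Y51.980
G1 X30.932 Y39.281
G1 X17.217 Y34.857
M5
G0 X10.567 Y80.222
M3 S583
G1 X43.783 Y80.222 F2291
G1 X43.783 Y70.791
G1 X10.567 Y70.791
G1 X10.567 Y80.222
M5
G0 X77.273 Y96.401
M3 S583
G1 X80.469 Y93.677 F2291
G1 X79.723 Y98.683
G1 X75.187 Y107.374
G1 X67.014 Y115.708
G1 X55.356 Y119.641
M5
G0 X4.177 Y136.579
M3 S583
G1 X11.626 Y136.579 F2291
G1 X11.626 Y69.255
G1 X4.177 Y69.255
G1 X4.177 Y136.579
M5
G0 X0.000 Y0.000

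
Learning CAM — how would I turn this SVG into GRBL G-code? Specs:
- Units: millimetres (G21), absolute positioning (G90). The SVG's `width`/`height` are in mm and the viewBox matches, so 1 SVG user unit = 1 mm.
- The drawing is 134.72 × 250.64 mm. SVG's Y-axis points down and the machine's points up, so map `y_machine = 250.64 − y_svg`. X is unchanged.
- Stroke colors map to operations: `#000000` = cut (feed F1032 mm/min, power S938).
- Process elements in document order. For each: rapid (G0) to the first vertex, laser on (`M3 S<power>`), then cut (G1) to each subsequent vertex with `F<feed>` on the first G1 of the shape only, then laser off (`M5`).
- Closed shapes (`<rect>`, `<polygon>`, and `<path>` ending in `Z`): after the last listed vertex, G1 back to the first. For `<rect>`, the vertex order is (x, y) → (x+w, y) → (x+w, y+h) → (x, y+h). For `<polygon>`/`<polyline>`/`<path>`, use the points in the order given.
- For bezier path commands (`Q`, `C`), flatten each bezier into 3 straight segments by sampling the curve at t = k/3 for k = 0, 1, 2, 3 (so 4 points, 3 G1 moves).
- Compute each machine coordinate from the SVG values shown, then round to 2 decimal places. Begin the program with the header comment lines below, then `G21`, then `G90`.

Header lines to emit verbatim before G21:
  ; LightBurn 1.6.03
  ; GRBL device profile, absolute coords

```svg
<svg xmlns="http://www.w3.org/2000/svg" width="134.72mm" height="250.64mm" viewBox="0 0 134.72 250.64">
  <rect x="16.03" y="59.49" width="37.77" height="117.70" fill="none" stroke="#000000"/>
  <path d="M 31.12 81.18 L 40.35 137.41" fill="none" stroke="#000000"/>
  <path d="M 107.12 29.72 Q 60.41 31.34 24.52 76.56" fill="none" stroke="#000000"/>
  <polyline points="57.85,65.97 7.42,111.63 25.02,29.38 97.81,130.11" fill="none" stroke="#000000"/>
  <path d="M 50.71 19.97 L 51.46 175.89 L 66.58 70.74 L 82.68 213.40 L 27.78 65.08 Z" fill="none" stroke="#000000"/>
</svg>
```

; LightBurn 1.6.03
; GRBL device profile, absolute coords
G21
G90
G0 X16.03 Y191.15
M3 S938
G1 X53.80 Y191.15 F1032
G1 X53.80 Y73.45
G1 X16.03 Y73.45
G1 X16.03 Y191.15
M5
G0 X31.12 Y169.46
M3 S938
G1 X40.35 Y113.23 F1032
M5
G0 X107.12 Y220.92
M3 S938
G1 X77.18 Y215.00 F1032
G1 X49.65 Y199.38
G1 X24.52 Y174.08
M5
G0 X57.85 Y184.67
M3 S938
G1 X7.42 Y139.01 F1032
G1 X25.02 Y221.26
G1 X97.81 Y120.53
M5
G0 X50.71 Y230.67
M3 S938
G1 X51.46 Y74.75 F1032
G1 X66.58 Y179.90
G1 X82.68 Y37.24
G1 X27.78 Y185.56
G1 X50.71 Y230.67
M5

viewBox `0 0 134.72 250.64` with mm width/height → 1 unit = 1 mm. Flip: y_m = 250.64 − y_svg.

**Shape 1** — `<rect>` rectangle, stroke `#000000` → cut (S938, F1032). Machine vertices: (16.03,191.15) → (53.80,191.15) → (53.80,73.45) → (16.03,73.45) → (16.03,191.15). Closed: final G1 returns to the first vertex.

**Shape 2** — `<path>` line segment, stroke `#000000` → cut (S938, F1032). Machine vertices: (31.12,169.46) → (40.35,113.23). Open path.

**Shape 3** — `<path>` quadratic bezier, stroke `#000000` → cut (S938, F1032). Control points (SVG): P0=(107.12,29.72), P1=(60.41,31.34), P2=(24.52,76.56); sampled at t=k/3. Machine vertices: (107.12,220.92) → (77.18,215.00) → (49.65,199.38) → (24.52,174.08). Open path.

**Shape 4** — `<polyline>` open polyline, stroke `#000000` → cut (S938, F1032). Machine vertices: (57.85,184.67) → (7.42,139.01) → (25.02,221.26) → (97.81,120.53). Open path.

**Shape 5** — `<path>` closed polygon, stroke `#000000` → cut (S938, F1032). Machine vertices: (50.71,230.67) → (51.46,74.75) → (66.58,179.90) → (82.68,37.24) → (27.78,185.56) → (50.71,230.67). Closed: final G1 returns to the first vertex.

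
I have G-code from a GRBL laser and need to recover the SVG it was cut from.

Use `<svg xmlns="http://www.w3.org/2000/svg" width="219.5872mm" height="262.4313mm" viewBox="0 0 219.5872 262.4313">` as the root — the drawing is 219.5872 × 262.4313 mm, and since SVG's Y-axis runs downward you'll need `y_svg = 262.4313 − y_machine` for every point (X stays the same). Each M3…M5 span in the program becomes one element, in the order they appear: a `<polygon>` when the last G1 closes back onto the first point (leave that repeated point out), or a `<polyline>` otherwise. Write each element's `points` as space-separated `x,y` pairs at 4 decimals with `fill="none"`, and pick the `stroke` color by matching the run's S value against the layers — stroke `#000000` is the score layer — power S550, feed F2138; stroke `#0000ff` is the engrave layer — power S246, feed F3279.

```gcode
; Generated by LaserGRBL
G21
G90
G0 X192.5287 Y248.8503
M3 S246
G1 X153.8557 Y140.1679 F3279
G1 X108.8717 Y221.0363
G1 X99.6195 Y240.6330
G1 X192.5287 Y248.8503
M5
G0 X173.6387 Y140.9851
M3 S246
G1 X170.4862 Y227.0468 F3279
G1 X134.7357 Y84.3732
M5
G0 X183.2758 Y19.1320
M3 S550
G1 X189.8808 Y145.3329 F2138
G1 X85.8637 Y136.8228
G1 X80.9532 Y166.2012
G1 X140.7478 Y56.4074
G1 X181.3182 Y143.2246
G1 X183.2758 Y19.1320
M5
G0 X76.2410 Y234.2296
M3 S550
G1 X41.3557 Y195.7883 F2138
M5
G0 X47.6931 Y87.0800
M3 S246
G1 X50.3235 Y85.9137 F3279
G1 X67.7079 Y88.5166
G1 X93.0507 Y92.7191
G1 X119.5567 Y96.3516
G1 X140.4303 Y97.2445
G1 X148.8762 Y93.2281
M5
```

Each laser-on run becomes one SVG element. Flip Y back into SVG space with y_svg = 262.4313 − y_machine.

Run 1: S246 ⇒ engrave layer `#0000ff`. The run returns to its start, so emit a `<polygon>` with points (Y-flipped): 192.5287,13.5810 153.8557,122.2634 108.8717,41.3950 99.6195,21.7983.

Run 2: the run's S246 means `#0000ff` (engrave). The run is open, so emit a `<polyline>` with points (Y-flipped): 173.6387,121.4462 170.4862,35.3845 134.7357,178.0581.

Run 3: the run's S550 means `#000000` (score). The run returns to its start, so emit a `<polygon>` with points (Y-flipped): 183.2758,243.2993 189.8808,117.0984 85.8637,125.6085 80.9532,96.2301 140.7478,206.0239 181.3182,119.2067.

Run 4: S550 ⇒ score layer `#000000`. The run is open, so emit a `<polyline>` with points (Y-flipped): 76.2410,28.2017 41.3557,66.6430.

Run 5: the run's S246 means `#0000ff` (engrave). The run is open, so emit a `<polyline>` with points (Y-flipped): 47.6931,175.3513 50.3235,176.5176 67.7079,173.9147 93.0507,169.7122 119.5567,166.0797 140.4303,165.1868 148.8762,169.2032.

<svg xmlns="http://www.w3.org/2000/svg" width="219.5872mm" height="262.4313mm" viewBox="0 0 219.5872 262.4313">
  <polygon points="192.5287,13.5810 153.8557,122.2634 108.8717,41.3950 99.6195,21.7983" fill="none" stroke="#0000ff"/>
  <polyline points="173.6387,121.4462 170.4862,35.3845 134.7357,178.0581" fill="none" stroke="#0000ff"/>
  <polygon points="183.2758,243.2993 189.8808,117.0984 85.8637,125.6085 80.9532,96.2301 140.7478,206.0239 181.3182,119.2067" fill="none" stroke="#000000"/>
  <polyline points="76.2410,28.2017 41.3557,66.6430" fill="none" stroke="#000000"/>
  <polyline points="47.6931,175.3513 50.3235,176.5176 67.7079,173.9147 93.0507,169.7122 119.5567,166.0797 140.4303,165.1868 148.8762,169.2032" fill="none" stroke="#0000ff"/>
</svg>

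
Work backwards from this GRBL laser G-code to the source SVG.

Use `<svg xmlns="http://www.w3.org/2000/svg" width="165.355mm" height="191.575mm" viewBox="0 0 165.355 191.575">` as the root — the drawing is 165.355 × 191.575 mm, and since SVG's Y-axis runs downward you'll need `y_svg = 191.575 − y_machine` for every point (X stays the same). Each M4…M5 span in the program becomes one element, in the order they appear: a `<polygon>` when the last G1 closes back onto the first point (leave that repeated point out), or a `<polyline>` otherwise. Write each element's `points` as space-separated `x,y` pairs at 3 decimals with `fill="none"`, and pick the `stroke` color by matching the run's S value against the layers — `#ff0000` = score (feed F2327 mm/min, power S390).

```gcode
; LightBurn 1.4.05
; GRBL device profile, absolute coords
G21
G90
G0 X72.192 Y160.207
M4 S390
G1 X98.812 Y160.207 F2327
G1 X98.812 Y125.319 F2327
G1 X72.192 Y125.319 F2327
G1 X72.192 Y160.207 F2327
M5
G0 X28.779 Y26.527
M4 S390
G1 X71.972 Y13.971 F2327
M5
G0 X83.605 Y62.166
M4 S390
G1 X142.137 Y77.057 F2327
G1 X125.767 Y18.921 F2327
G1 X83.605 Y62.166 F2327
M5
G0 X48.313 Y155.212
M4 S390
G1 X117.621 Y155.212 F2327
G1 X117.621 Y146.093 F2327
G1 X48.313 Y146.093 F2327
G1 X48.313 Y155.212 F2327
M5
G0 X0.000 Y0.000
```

Machine Y-up, SVG Y-down with viewBox height 191.575, so y_svg = 191.575 − y_machine; X carries over. Every run uses S390, so all elements get stroke `#ff0000` (score).

Run 1: The run returns to its start, so emit a `<polygon>` with points (Y-flipped): 72.192,31.368 98.812,31.368 98.812,66.256 72.192,66.256.

Run 2: The run is open, so emit a `<polyline>` with points (Y-flipped): 28.779,165.048 71.972,177.604.

Run 3: The run returns to its start, so emit a `<polygon>` with points (Y-flipped): 83.605,129.409 142.137,114.518 125.767,172.654.

Run 4: The run returns to its start, so emit a `<polygon>` with points (Y-flipped): 48.313,36.363 117.621,36.363 117.621,45.482 48.313,45.482.

<svg xmlns="http://www.w3.org/2000/svg" width="165.355mm" height="191.575mm" viewBox="0 0 165.355 191.575">
  <polygon points="72.192,31.368 98.812,31.368 98.812,66.256 72.192,66.256" fill="none" stroke="#ff0000"/>
  <polyline points="28.779,165.048 71.972,177.604" fill="none" stroke="#ff0000"/>
  <polygon points="83.605,129.409 142.137,114.518 125.767,172.654" fill="none" stroke="#ff0000"/>
  <polygon points="48.313,36.363 117.621,36.363 117.621,45.482 48.313,45.482" fill="none" stroke="#ff0000"/>
</svg>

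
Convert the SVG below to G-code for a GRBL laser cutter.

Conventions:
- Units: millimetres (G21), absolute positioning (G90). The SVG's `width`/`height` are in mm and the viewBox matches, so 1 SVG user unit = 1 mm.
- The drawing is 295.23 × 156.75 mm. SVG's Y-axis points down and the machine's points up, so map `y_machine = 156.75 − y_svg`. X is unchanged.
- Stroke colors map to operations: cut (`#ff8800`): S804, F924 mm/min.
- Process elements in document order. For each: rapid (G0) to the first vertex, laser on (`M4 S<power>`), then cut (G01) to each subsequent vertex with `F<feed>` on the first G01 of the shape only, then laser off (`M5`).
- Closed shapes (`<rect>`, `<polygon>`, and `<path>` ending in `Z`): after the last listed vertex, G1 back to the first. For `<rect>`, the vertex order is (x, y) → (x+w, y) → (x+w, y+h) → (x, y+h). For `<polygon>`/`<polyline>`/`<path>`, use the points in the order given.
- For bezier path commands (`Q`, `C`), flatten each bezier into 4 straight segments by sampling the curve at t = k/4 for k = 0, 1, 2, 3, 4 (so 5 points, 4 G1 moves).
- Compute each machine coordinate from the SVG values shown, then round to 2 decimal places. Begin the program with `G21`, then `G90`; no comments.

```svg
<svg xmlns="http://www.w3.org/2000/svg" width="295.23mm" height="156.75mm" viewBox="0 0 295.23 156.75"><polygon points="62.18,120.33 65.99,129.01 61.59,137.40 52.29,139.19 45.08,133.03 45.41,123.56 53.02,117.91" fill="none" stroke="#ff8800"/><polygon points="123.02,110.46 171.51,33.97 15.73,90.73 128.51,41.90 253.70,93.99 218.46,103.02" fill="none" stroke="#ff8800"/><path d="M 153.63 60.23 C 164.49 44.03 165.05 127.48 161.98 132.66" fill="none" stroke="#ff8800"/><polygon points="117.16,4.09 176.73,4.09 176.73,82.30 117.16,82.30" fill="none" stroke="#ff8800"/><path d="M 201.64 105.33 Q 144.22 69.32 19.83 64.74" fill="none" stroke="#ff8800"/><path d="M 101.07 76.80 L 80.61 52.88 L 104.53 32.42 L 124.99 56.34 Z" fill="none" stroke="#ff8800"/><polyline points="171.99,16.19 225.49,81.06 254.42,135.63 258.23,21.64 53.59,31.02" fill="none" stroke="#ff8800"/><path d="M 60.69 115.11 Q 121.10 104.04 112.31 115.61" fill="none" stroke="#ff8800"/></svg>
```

G21
G90
G0 X62.18 Y36.42
M4 S804
G01 X65.99 Y27.74 F924
G01 X61.59 Y19.35
G01 X52.29 Y17.56
G01 X45.08 Y23.72
G01 X45.41 Y33.19
G01 X53.02 Y38.84
G01 X62.18 Y36.42
M5
G0 X123.02 Y46.29
M4 S804
G01 X171.51 Y122.78 F924
G01 X15.73 Y66.02
G01 X128.51 Y114.85
G01 X253.70 Y62.76
G01 X218.46 Y53.73
G01 X123.02 Y46.29
M5
G0 X153.63 Y96.52
M4 S804
G01 X159.95 Y92.77 F924
G01 X163.03 Y68.32
G01 X163.50 Y39.87
G01 X161.98 Y24.09
M5
G0 X117.16 Y152.66
M4 S804
G01 X176.73 Y152.66 F924
G01 X176.73 Y74.45
G01 X117.16 Y74.45
G01 X117.16 Y152.66
M5
G0 X201.64 Y51.42
M4 S804
G01 X168.74 Y67.46 F924
G01 X127.48 Y79.57
G01 X77.84 Y87.76
G01 X19.83 Y92.01
M5
G0 X101.07 Y79.95
M4 S804
G01 X80.61 Y103.87 F924
G01 X104.53 Y124.33
G01 X124.99 Y100.41
G01 X101.07 Y79.95
M5
G0 X171.99 Y140.56
M4 S804
G01 X225.49 Y75.69 F924
G01 X254.42 Y21.12
G01 X258.23 Y135.11
G01 X53.59 Y125.73
M5
G0 X60.69 Y41.64
M4 S804
G01 X86.57 Y45.76 F924
G01 X103.80 Y47.05
G01 X112.38 Y45.51
G01 X112.31 Y41.14
M5

Since the viewBox matches the mm dimensions, user units are millimetres directly. The only transform is the Y-flip y_m = 156.75 − y_svg.

Shape 1 is a regular polygon drawn with `<polygon>`. Its stroke #ff8800 means cut at S804, F924. After flipping Y the toolpath is (62.18,36.42) → (65.99,27.74) → (61.59,19.35) → (52.29,17.56) → (45.08,23.72) → (45.41,33.19) → (53.02,38.84) → (62.18,36.42), returning to the start.

Shape 2 is a closed polygon drawn with `<polygon>`. Its stroke #ff8800 means cut at S804, F924. After flipping Y the toolpath is (123.02,46.29) → (171.51,122.78) → (15.73,66.02) → (128.51,114.85) → (253.70,62.76) → (218.46,53.73) → (123.02,46.29), returning to the start.

Shape 3 is a cubic bezier drawn with `<path>`. Its stroke #ff8800 means cut at S804, F924. After flipping Y the toolpath is (153.63,96.52) → (159.95,92.77) → (163.03,68.32) → (163.50,39.87) → (161.98,24.09).

Shape 4 is a rectangle drawn with `<polygon>`. Its stroke #ff8800 means cut at S804, F924. After flipping Y the toolpath is (117.16,152.66) → (176.73,152.66) → (176.73,74.45) → (117.16,74.45) → (117.16,152.66), returning to the start.

Shape 5 is a quadratic bezier drawn with `<path>`. Its stroke #ff8800 means cut at S804, F924. After flipping Y the toolpath is (201.64,51.42) → (168.74,67.46) → (127.48,79.57) → (77.84,87.76) → (19.83,92.01).

Shape 6 is a regular polygon drawn with `<path>`. Its stroke #ff8800 means cut at S804, F924. After flipping Y the toolpath is (101.07,79.95) → (80.61,103.87) → (104.53,124.33) → (124.99,100.41) → (101.07,79.95), returning to the start.

Shape 7 is a open polyline drawn with `<polyline>`. Its stroke #ff8800 means cut at S804, F924. After flipping Y the toolpath is (171.99,140.56) → (225.49,75.69) → (254.42,21.12) → (258.23,135.11) → (53.59,125.73).

Shape 8 is a quadratic bezier drawn with `<path>`. Its stroke #ff8800 means cut at S804, F924. After flipping Y the toolpath is (60.69,41.64) → (86.57,45.76) → (103.80,47.05) → (112.38,45.51) → (112.31,41.14).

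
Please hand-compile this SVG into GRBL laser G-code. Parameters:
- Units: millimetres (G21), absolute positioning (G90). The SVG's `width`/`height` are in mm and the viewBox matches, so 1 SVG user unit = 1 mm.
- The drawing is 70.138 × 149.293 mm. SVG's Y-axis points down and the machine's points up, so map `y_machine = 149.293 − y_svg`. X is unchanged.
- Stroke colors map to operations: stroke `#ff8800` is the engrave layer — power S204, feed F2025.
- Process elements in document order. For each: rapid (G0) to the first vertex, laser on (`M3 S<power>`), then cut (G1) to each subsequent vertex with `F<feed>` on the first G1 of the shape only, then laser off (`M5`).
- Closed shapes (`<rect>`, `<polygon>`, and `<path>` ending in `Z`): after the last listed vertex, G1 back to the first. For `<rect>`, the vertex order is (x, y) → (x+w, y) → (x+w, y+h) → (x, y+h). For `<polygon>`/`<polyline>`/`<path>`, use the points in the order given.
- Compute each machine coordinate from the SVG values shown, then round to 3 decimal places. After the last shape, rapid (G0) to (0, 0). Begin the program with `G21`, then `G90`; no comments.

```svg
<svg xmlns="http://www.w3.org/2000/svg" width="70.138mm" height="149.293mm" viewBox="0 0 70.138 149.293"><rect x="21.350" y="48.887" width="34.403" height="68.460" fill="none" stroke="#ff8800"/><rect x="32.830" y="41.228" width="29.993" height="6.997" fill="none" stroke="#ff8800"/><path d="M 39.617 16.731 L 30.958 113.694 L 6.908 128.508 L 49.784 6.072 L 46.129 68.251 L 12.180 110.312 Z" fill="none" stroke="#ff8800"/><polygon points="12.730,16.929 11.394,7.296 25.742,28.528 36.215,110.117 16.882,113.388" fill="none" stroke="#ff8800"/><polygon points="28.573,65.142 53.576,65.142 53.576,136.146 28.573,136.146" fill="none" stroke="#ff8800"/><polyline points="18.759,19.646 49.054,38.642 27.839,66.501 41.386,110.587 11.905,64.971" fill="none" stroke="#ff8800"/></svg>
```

1 u = 1 mm; y_m = 149.293 − y.

[1] `<rect>` rectangle, #ff8800→engrave S204 F2025: (21.350,100.406) → (55.753,100.406) → (55.753,31.946) → (21.350,31.946) → (21.350,100.406) (closed)

[2] `<rect>` rectangle, #ff8800→engrave S204 F2025: (32.830,108.065) → (62.823,108.065) → (62.823,101.068) → (32.830,101.068) → (32.830,108.065) (closed)

[3] `<path>` closed polygon, #ff8800→engrave S204 F2025: (39.617,132.562) → (30.958,35.599) → (6.908,20.785) → (49.784,143.221) → (46.129,81.042) → (12.180,38.981) → (39.617,132.562) (closed)

[4] `<polygon>` closed polygon, #ff8800→engrave S204 F2025: (12.730,132.364) → (11.394,141.997) → (25.742,120.765) → (36.215,39.176) → (16.882,35.905) → (12.730,132.364) (closed)

[5] `<polygon>` rectangle, #ff8800→engrave S204 F2025: (28.573,84.151) → (53.576,84.151) → (53.576,13.147) → (28.573,13.147) → (28.573,84.151) (closed)

[6] `<polyline>` open polyline, #ff8800→engrave S204 F2025: (18.759,129.647) → (49.054,110.651) → (27.839,82.792) → (41.386,38.706) → (11.905,84.322)

G21
G90
G0 X21.350 Y100.406
M3 S204
G1 X55.753 Y100.406 F2025
G1 X55.753 Y31.946
G1 X21.350 Y31.946
G1 X21.350 Y100.406
M5
G0 X32.830 Y108.065
M3 S204
G1 X62.823 Y108.065 F2025
G1 X62.823 Y101.068
G1 X32.830 Y101.068
G1 X32.830 Y108.065
M5
G0 X39.617 Y132.562
M3 S204
G1 X30.958 Y35.599 F2025
G1 X6.908 Y20.785
G1 X49.784 Y143.221
G1 X46.129 Y81.042
G1 X12.180 Y38.981
G1 X39.617 Y132.562
M5
G0 X12.730 Y132.364
M3 S204
G1 X11.394 Y141.997 F2025
G1 X25.742 Y120.765
G1 X36.215 Y39.176
G1 X16.882 Y35.905
G1 X12.730 Y132.364
M5
G0 X28.573 Y84.151
M3 S204
G1 X53.576 Y84.151 F2025
G1 X53.576 Y13.147
G1 X28.573 Y13.147
G1 X28.573 Y84.151
M5
G0 X18.759 Y129.647
M3 S204
G1 X49.054 Y110.651 F2025
G1 X27.839 Y82.792
G1 X41.386 Y38.706
G1 X11.905 Y84.322
M5
G0 X0.000 Y0.000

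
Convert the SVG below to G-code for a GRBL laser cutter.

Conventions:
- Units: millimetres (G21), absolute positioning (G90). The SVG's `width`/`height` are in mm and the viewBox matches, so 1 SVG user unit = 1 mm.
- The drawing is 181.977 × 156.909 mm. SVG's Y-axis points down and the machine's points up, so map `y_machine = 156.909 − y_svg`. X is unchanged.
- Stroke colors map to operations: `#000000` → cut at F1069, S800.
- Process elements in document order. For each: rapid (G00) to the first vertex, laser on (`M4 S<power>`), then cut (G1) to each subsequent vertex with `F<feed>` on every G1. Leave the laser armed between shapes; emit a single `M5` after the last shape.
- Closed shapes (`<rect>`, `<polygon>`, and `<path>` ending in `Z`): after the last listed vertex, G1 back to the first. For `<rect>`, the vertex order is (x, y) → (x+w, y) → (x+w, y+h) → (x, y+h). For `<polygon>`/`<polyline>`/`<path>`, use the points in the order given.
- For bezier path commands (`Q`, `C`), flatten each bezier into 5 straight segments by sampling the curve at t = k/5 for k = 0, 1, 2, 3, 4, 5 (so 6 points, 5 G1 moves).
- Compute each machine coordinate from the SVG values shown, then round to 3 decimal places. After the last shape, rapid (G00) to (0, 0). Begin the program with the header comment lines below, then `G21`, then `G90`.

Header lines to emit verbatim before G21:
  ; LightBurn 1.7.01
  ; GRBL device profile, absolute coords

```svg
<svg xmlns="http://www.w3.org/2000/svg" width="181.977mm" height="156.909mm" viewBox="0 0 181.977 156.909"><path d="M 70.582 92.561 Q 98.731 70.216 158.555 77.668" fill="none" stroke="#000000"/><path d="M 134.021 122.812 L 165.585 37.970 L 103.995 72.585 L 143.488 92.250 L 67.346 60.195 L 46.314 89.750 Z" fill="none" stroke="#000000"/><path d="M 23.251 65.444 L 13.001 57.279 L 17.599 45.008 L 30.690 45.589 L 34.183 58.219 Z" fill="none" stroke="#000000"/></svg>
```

Since the viewBox matches the mm dimensions, user units are millimetres directly. The only transform is the Y-flip y_m = 156.909 − y_svg.

Shape 1 is a quadratic bezier drawn with `<path>`. Its stroke #000000 means cut at S800, F1069. After flipping Y the toolpath is (70.582,64.348) → (83.109,72.094) → (98.169,77.456) → (115.764,80.435) → (135.892,81.030) → (158.555,79.241).

Shape 2 is a closed polygon drawn with `<path>`. Its stroke #000000 means cut at S800, F1069. After flipping Y the toolpath is (134.021,34.097) → (165.585,118.939) → (103.995,84.324) → (143.488,64.659) → (67.346,96.714) → (46.314,67.159) → (134.021,34.097), returning to the start.

Shape 3 is a regular polygon drawn with `<path>`. Its stroke #000000 means cut at S800, F1069. After flipping Y the toolpath is (23.251,91.465) → (13.001,99.630) → (17.599,111.901) → (30.690,111.320) → (34.183,98.690) → (23.251,91.465), returning to the start.

; LightBurn 1.7.01
; GRBL device profile, absolute coords
G21
G90
G00 X70.582 Y64.348
M4 S800
G1 X83.109 Y72.094 F1069
G1 X98.169 Y77.456 F1069
G1 X115.764 Y80.435 F1069
G1 X135.892 Y81.030 F1069
G1 X158.555 Y79.241 F1069
G00 X134.021 Y34.097
M4 S800
G1 X165.585 Y118.939 F1069
G1 X103.995 Y84.324 F1069
G1 X143.488 Y64.659 F1069
G1 X67.346 Y96.714 F1069
G1 X46.314 Y67.159 F1069
G1 X134.021 Y34.097 F1069
G00 X23.251 Y91.465
M4 S800
G1 X13.001 Y99.630 F1069
G1 X17.599 Y111.901 F1069
G1 X30.690 Y111.320 F1069
G1 X34.183 Y98.690 F1069
G1 X23.251 Y91.465 F1069
M5
G00 X0.000 Y0.000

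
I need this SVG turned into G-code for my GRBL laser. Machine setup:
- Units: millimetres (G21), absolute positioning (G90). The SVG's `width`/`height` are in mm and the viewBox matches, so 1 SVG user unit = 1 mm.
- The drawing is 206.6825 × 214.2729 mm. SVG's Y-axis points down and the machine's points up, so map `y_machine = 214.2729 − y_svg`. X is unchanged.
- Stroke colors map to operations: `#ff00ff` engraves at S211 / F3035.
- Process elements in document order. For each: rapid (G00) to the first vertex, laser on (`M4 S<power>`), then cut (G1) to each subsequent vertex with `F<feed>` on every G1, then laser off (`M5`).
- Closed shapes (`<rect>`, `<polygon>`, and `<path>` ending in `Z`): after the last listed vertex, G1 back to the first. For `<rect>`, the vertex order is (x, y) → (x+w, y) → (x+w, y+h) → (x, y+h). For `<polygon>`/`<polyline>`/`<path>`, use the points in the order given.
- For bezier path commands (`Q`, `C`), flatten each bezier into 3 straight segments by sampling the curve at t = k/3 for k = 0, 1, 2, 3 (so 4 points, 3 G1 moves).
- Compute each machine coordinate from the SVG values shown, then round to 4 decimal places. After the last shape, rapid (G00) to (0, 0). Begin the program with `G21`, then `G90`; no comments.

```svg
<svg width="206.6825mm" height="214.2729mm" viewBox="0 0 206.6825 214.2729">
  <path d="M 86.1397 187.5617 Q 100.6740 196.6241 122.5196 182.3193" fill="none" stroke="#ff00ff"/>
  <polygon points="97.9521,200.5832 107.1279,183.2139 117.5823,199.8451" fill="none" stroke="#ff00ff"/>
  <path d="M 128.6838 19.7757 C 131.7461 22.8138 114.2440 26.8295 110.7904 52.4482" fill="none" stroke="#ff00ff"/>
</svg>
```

G21
G90
G00 X86.1397 Y26.7112
M4 S211
G1 X96.6416 Y23.2660 F3035
G1 X108.7682 Y25.0134 F3035
G1 X122.5196 Y31.9536 F3035
M5
G00 X97.9521 Y13.6897
M4 S211
G1 X107.1279 Y31.0590 F3035
G1 X117.5823 Y14.4278 F3035
G1 X97.9521 Y13.6897 F3035
M5
G00 X128.6838 Y194.4972
M4 S211
G1 X126.1733 Y190.3693 F3035
G1 X117.6449 Y181.0063 F3035
G1 X110.7904 Y161.8247 F3035
M5
G00 X0.0000 Y0.0000

viewBox `0 0 206.6825 214.2729` with mm width/height → 1 unit = 1 mm. Flip: y_m = 214.2729 − y_svg.

**Shape 1** — `<path>` quadratic bezier, stroke `#ff00ff` → engrave (S211, F3035). Control points (SVG): P0=(86.1397,187.5617), P1=(100.6740,196.6241), P2=(122.5196,182.3193); sampled at t=k/3. Machine vertices: (86.1397,26.7112) → (96.6416,23.2660) → (108.7682,25.0134) → (122.5196,31.9536). Open path.

**Shape 2** — `<polygon>` regular polygon, stroke `#ff00ff` → engrave (S211, F3035). Machine vertices: (97.9521,13.6897) → (107.1279,31.0590) → (117.5823,14.4278) → (97.9521,13.6897). Closed: final G1 returns to the first vertex.

**Shape 3** — `<path>` cubic bezier, stroke `#ff00ff` → engrave (S211, F3035). Control points (SVG): P0=(128.6838,19.7757), P1=(131.7461,22.8138), P2=(114.2440,26.8295), P3=(110.7904,52.4482); sampled at t=k/3. Machine vertices: (128.6838,194.4972) → (126.1733,190.3693) → (117.6449,181.0063) → (110.7904,161.8247). Open path.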